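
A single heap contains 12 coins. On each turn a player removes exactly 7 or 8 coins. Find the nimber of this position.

Build the Grundy sequence with g(k) = mex{g(k−s) : s ∈ {7, 8}, s ≤ k}:
k:     0  1  2  3  4  5  6  7  8  9 10 11 12
g(k):  0  0  0  0  0  0  0  1  1  1  1  1  1
So g(12) = 1.

1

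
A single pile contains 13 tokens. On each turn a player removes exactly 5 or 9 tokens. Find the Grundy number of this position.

Grundy values for subtraction set {5, 9}:
k:     0  1  2  3  4  5  6  7  8  9 10 11 12 13
g(k):  0  0  0  0  0  1  1  1  1  1  2  2  2  2
So g(13) = 2.

2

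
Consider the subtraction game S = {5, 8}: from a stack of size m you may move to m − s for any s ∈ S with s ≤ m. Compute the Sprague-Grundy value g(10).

2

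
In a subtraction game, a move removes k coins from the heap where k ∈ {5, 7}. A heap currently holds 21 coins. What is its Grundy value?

1

Build the Grundy sequence with g(k) = mex{g(k−s) : s ∈ {5, 7}, s ≤ k}:
k:     0  1  2  3  4  5  6  7  8  9 10 11 12 13 14 15 16 17 18 19 20 21
g(k):  0  0  0  0  0  1  1  1  1  1  2  2  0  0  0  0  0  1  1  1  1  1
So g(21) = 1.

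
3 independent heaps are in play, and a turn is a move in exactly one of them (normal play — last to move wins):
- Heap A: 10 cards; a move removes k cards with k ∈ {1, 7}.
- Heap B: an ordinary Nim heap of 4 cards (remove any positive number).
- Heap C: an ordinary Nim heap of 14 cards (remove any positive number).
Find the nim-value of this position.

10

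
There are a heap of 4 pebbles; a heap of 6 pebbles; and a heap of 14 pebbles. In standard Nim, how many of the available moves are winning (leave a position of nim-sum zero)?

1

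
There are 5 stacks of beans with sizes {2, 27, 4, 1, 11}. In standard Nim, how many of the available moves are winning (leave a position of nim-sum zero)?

Write each in binary and XOR column by column:
  00010  (2)
  11011  (27)
  00100  (4)
  00001  (1)
  01011  (11)
  -----
  10111  (23)
The overall nim-sum is X = 23. A stack of size p has a winning move iff p XOR X < p (reduce it to p XOR X).
  2: 2 XOR 23 = 21 ≥ 2 — no move.
  27: 27 XOR 23 = 12 < 27 — winning move (to 12).
  4: 4 XOR 23 = 19 ≥ 4 — no move.
  1: 1 XOR 23 = 22 ≥ 1 — no move.
  11: 11 XOR 23 = 28 ≥ 11 — no move.
That gives 1 winning move.

1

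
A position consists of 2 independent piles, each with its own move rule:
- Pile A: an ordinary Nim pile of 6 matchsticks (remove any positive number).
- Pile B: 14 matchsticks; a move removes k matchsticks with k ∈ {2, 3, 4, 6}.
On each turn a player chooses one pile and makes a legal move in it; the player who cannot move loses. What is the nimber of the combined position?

5

Pile A is a plain Nim pile of size 6, so its Grundy value is 6.
Grundy values for pile B (subtraction set {2, 3, 4, 6}):
g(0) = mex{} = 0
g(1) = mex{} = 0
g(2) = mex{0} = 1
g(3) = mex{0} = 1
g(4) = mex{0,1} = 2
g(5) = mex{0,1} = 2
g(6) = mex{0,1,2} = 3
g(7) = mex{0,1,2} = 3
g(8) = mex{1,2,3} = 0
g(9) = mex{1,2,3} = 0
g(10) = mex{0,2,3} = 1
g(11) = mex{0,2,3} = 1
g(12) = mex{0,1,3} = 2
g(13) = mex{0,1,3} = 2
g(14) = mex{0,1,2} = 3
So g(14) = 3.
The value of a disjunctive sum is the nim-sum of the parts.
Combined value = 6 ⊕ 3 = 5.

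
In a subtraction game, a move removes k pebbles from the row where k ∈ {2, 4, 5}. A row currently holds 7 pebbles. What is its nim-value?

Grundy values for subtraction set {2, 4, 5}:
k:     0  1  2  3  4  5  6  7
g(k):  0  0  1  1  2  2  3  0
So g(7) = 0.

0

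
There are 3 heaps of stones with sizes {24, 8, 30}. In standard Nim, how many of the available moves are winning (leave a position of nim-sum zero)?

3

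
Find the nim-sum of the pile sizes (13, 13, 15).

In binary:
  1101  (13)
  1101  (13)
  1111  (15)
  ----
  1111  (15)

15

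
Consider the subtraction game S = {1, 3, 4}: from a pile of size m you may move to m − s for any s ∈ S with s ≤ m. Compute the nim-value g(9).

0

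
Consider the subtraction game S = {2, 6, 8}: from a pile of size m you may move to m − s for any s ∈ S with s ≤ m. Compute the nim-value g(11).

3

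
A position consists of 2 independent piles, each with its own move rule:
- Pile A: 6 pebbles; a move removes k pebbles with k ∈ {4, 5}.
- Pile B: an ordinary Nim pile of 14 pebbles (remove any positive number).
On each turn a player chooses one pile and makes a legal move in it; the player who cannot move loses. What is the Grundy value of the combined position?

15

Build the Grundy sequence for pile A with g(k) = mex{g(k−s) : s ∈ {4, 5}, s ≤ k}:
k:     0  1  2  3  4  5  6
g(k):  0  0  0  0  1  1  1
So g(6) = 1.
Pile B is a plain Nim pile of size 14, so its Grundy value is 14.
The value of a disjunctive sum is the nim-sum of the parts.
Combined value = 1 ⊕ 14 = 15.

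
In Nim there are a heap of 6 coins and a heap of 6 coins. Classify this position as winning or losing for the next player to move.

Losing position

Compute the nim-sum pairwise:
6 XOR 6 = 0
The nim-sum is 0, so this is a P-position: the player to move is in a losing position under optimal play.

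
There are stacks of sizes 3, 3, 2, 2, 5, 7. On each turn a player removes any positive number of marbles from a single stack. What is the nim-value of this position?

2

Compute the nim-sum pairwise:
3 ^ 3 = 0
0 ^ 2 = 2
2 ^ 2 = 0
0 ^ 5 = 5
5 ^ 7 = 2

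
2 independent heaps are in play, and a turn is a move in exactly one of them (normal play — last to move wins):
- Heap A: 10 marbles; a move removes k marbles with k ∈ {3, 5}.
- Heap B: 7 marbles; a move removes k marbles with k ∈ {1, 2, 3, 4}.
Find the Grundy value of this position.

2

For heap A, compute g(0), g(1), … with moves {3, 5}:
g(0) = mex{} = 0
g(1) = mex{} = 0
g(2) = mex{} = 0
g(3) = mex{0} = 1
g(4) = mex{0} = 1
g(5) = mex{0} = 1
g(6) = mex{0,1} = 2
g(7) = mex{0,1} = 2
g(8) = mex{1} = 0
g(9) = mex{1,2} = 0
g(10) = mex{1,2} = 0
So g(10) = 0.
For heap B, compute g(0), g(1), … with moves {1, 2, 3, 4}:
g(0) = mex{} = 0
g(1) = mex{0} = 1
g(2) = mex{0,1} = 2
g(3) = mex{0,1,2} = 3
g(4) = mex{0,1,2,3} = 4
g(5) = mex{1,2,3,4} = 0
g(6) = mex{0,2,3,4} = 1
g(7) = mex{0,1,3,4} = 2
So g(7) = 2.
By the Sprague-Grundy theorem, the Grundy value of a sum of independent games is the XOR of the component values.
Combined value = 0 ⊕ 2 = 2.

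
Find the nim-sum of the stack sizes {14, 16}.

30

Compute the nim-sum pairwise:
14 ⊕ 16 = 30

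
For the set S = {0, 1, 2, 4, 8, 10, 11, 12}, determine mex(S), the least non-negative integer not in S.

3

The values 0, 1, 2 are all present; 3 is the first non-negative integer missing from the set.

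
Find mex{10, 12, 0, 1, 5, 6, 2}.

The values 0, 1, 2 are all present; 3 is the first non-negative integer missing from the set.

3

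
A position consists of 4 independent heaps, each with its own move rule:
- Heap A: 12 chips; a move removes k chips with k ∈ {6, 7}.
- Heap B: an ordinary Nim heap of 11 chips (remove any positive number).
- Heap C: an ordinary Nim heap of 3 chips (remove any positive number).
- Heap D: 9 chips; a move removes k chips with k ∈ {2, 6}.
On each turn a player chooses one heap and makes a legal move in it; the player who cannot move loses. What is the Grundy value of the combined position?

Grundy values for heap A (subtraction set {6, 7}):
g(0) = mex{} = 0
g(1) = mex{} = 0
g(2) = mex{} = 0
g(3) = mex{} = 0
g(4) = mex{} = 0
g(5) = mex{} = 0
g(6) = mex{0} = 1
g(7) = mex{0} = 1
g(8) = mex{0} = 1
g(9) = mex{0} = 1
g(10) = mex{0} = 1
g(11) = mex{0} = 1
g(12) = mex{0,1} = 2
So g(12) = 2.
Heap B is a plain Nim heap of size 11, so its Grundy value is 11.
Heap C is a plain Nim heap of size 3, so its Grundy value is 3.
Grundy values for heap D (subtraction set {2, 6}):
k:     0  1  2  3  4  5  6  7  8  9
g(k):  0  0  1  1  0  0  1  1  0  0
So g(9) = 0.
The value of a disjunctive sum is the nim-sum of the parts.
Combined value = 2 XOR 11 XOR 3 XOR 0 = 10.

10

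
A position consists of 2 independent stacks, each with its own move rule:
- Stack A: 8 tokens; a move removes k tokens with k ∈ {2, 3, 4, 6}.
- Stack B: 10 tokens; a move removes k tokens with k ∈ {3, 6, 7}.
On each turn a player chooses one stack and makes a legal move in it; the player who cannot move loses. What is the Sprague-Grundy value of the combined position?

0

For stack A, compute g(0), g(1), … with moves {2, 3, 4, 6}:
g(0) = mex{} = 0
g(1) = mex{} = 0
g(2) = mex{0} = 1
g(3) = mex{0} = 1
g(4) = mex{0,1} = 2
g(5) = mex{0,1} = 2
g(6) = mex{0,1,2} = 3
g(7) = mex{0,1,2} = 3
g(8) = mex{1,2,3} = 0
So g(8) = 0.
Grundy values for stack B (subtraction set {3, 6, 7}):
g(0) = mex{} = 0
g(1) = mex{} = 0
g(2) = mex{} = 0
g(3) = mex{0} = 1
g(4) = mex{0} = 1
g(5) = mex{0} = 1
g(6) = mex{0,1} = 2
g(7) = mex{0,1} = 2
g(8) = mex{0,1} = 2
g(9) = mex{0,1,2} = 3
g(10) = mex{1,2} = 0
So g(10) = 0.
The value of a disjunctive sum is the nim-sum of the parts.
Combined value = 0 ⊕ 0 = 0.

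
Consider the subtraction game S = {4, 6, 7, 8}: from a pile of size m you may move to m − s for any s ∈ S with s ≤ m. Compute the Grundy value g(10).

2

Compute g(0), g(1), … for moves {4, 6, 7, 8}:
k:     0  1  2  3  4  5  6  7  8  9 10
g(k):  0  0  0  0  1  1  1  1  2  2  2
So g(10) = 2.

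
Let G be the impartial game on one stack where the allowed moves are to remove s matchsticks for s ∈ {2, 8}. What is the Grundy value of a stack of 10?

0

Compute g(0), g(1), … for moves {2, 8}:
k:     0  1  2  3  4  5  6  7  8  9 10
g(k):  0  0  1  1  0  0  1  1  2  2  0
So g(10) = 0.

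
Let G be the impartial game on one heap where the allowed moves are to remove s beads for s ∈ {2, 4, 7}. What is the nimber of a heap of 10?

2

Compute g(0), g(1), … for moves {2, 4, 7}:
k:     0  1  2  3  4  5  6  7  8  9 10
g(k):  0  0  1  1  2  2  0  3  1  0  2
So g(10) = 2.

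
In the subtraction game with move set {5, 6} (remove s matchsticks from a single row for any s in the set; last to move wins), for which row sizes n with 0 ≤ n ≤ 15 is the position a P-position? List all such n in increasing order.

Grundy values for subtraction set {5, 6}:
k:     0  1  2  3  4  5  6  7  8  9 10 11 12 13 14 15
g(k):  0  0  0  0  0  1  1  1  1  1  2  0  0  0  0  0
The P-positions (g = 0) in 0..15 are 0, 1, 2, 3, 4, 11, 12, 13, 14, 15.

0, 1, 2, 3, 4, 11, 12, 13, 14, 15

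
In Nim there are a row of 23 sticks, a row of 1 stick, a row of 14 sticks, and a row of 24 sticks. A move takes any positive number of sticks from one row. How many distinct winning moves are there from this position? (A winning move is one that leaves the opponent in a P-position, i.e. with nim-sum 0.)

Nim-sum: 23 ⊕ 1 ⊕ 14 ⊕ 24 = 0.
The nim-sum is already 0, so every move leaves a nonzero nim-sum — there are no winning moves.

0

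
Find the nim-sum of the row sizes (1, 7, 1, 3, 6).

2

Nim-sum: 1 XOR 7 XOR 1 XOR 3 XOR 6 = 2.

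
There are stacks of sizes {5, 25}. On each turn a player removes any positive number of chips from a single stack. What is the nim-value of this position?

In binary:
  00101  (5)
  11001  (25)
  -----
  11100  (28)

28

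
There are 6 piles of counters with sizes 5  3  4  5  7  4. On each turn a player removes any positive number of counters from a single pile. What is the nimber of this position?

4

Compute the nim-sum pairwise:
5 ^ 3 = 6
6 ^ 4 = 2
2 ^ 5 = 7
7 ^ 7 = 0
0 ^ 4 = 4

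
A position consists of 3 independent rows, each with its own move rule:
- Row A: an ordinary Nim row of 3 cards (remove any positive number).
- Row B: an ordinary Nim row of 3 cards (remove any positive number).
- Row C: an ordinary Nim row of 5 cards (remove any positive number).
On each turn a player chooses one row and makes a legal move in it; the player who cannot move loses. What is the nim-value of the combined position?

Row A is a plain Nim row of size 3, so its Grundy value is 3.
Row B is a plain Nim row of size 3, so its Grundy value is 3.
Row C is a plain Nim row of size 5, so its Grundy value is 5.
By the Sprague-Grundy theorem, the Grundy value of a sum of independent games is the XOR of the component values.
Combined value = 3 ⊕ 3 ⊕ 5 = 5.

5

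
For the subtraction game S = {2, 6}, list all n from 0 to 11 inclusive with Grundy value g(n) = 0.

0, 1, 4, 5, 8, 9

Build the Grundy sequence with g(k) = mex{g(k−s) : s ∈ {2, 6}, s ≤ k}:
g(0) = mex{} = 0
g(1) = mex{} = 0
g(2) = mex{0} = 1
g(3) = mex{0} = 1
g(4) = mex{1} = 0
g(5) = mex{1} = 0
g(6) = mex{0} = 1
g(7) = mex{0} = 1
g(8) = mex{1} = 0
g(9) = mex{1} = 0
g(10) = mex{0} = 1
g(11) = mex{0} = 1
The P-positions (g = 0) in 0..11 are 0, 1, 4, 5, 8, 9.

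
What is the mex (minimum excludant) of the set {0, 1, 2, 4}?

The values 0, 1, 2 are all present; 3 is the first non-negative integer missing from the set.

3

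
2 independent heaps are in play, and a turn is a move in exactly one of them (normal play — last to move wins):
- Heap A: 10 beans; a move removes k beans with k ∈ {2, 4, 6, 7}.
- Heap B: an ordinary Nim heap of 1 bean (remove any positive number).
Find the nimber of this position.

For heap A, compute g(0), g(1), … with moves {2, 4, 6, 7}:
k:     0  1  2  3  4  5  6  7  8  9 10
g(k):  0  0  1  1  2  2  3  3  4  0  0
So g(10) = 0.
Heap B is a plain Nim heap of size 1, so its Grundy value is 1.
The value of a disjunctive sum is the nim-sum of the parts.
Combined value = 0 ⊕ 1 = 1.

1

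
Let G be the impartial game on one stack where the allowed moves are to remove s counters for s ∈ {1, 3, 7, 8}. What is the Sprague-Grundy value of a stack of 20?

Build the Grundy sequence with g(k) = mex{g(k−s) : s ∈ {1, 3, 7, 8}, s ≤ k}:
k:     0  1  2  3  4  5  6  7  8  9 10 11 12 13 14 15 16 17 18 19 20
g(k):  0  1  0  1  0  1  0  1  2  3  2  3  2  3  2  0  1  0  1  0  1
So g(20) = 1.

1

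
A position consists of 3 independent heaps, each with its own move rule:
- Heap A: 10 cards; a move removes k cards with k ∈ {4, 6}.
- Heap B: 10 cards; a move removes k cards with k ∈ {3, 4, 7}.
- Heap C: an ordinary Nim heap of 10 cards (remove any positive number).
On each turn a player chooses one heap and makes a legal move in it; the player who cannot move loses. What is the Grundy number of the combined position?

Grundy values for heap A (subtraction set {4, 6}):
g(0) = mex{} = 0
g(1) = mex{} = 0
g(2) = mex{} = 0
g(3) = mex{} = 0
g(4) = mex{0} = 1
g(5) = mex{0} = 1
g(6) = mex{0} = 1
g(7) = mex{0} = 1
g(8) = mex{0,1} = 2
g(9) = mex{0,1} = 2
g(10) = mex{1} = 0
So g(10) = 0.
Grundy values for heap B (subtraction set {3, 4, 7}):
k:     0  1  2  3  4  5  6  7  8  9 10
g(k):  0  0  0  1  1  1  2  2  2  3  0
So g(10) = 0.
Heap C is a plain Nim heap of size 10, so its Grundy value is 10.
By the Sprague-Grundy theorem, the Grundy value of a sum of independent games is the XOR of the component values.
Combined value = 0 ⊕ 0 ⊕ 10 = 10.

10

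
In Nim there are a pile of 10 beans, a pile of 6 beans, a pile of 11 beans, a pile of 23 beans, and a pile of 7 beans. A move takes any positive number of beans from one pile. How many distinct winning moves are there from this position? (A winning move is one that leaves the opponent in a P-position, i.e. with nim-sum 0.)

1

Compute the nim-sum pairwise:
10 ⊕ 6 = 12
12 ⊕ 11 = 7
7 ⊕ 23 = 16
16 ⊕ 7 = 23
The overall nim-sum is X = 23. A pile of size p has a winning move iff p XOR X < p (reduce it to p XOR X).
  10: 10 XOR 23 = 29 ≥ 10 — no move.
  6: 6 XOR 23 = 17 ≥ 6 — no move.
  11: 11 XOR 23 = 28 ≥ 11 — no move.
  23: 23 XOR 23 = 0 < 23 — winning move (to 0).
  7: 7 XOR 23 = 16 ≥ 7 — no move.
That gives 1 winning move.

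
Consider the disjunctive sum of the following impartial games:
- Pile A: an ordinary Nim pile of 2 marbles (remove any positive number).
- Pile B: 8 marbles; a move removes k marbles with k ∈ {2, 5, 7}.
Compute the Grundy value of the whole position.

0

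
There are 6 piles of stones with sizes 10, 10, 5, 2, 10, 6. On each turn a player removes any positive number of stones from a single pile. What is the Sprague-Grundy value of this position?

11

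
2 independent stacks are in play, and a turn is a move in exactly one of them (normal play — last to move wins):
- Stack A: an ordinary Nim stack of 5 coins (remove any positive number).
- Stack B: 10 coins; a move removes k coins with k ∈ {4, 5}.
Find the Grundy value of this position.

5

Stack A is a plain Nim stack of size 5, so its Grundy value is 5.
For stack B, compute g(0), g(1), … with moves {4, 5}:
k:     0  1  2  3  4  5  6  7  8  9 10
g(k):  0  0  0  0  1  1  1  1  2  0  0
So g(10) = 0.
The value of a disjunctive sum is the nim-sum of the parts.
Combined value = 5 ⊕ 0 = 5.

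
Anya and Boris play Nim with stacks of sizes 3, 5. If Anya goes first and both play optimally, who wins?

Anya wins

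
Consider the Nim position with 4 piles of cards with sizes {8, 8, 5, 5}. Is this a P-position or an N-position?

P-position

Compute the nim-sum pairwise:
8 ^ 8 = 0
0 ^ 5 = 5
5 ^ 5 = 0
The nim-sum is 0, so this is a P-position: the player to move is in a losing position under optimal play.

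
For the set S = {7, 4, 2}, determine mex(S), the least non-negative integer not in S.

0 is not in the set, so the mex is 0.

0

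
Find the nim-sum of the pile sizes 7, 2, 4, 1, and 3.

3

Write each in binary and XOR column by column:
  111  (7)
  010  (2)
  100  (4)
  001  (1)
  011  (3)
  ---
  011  (3)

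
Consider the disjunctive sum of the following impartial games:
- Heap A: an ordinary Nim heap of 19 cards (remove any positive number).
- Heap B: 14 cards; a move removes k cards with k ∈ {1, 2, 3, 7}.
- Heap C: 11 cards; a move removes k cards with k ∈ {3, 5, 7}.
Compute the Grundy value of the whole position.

17

Heap A is a plain Nim heap of size 19, so its Grundy value is 19.
Grundy values for heap B (subtraction set {1, 2, 3, 7}):
k:     0  1  2  3  4  5  6  7  8  9 10 11 12 13 14
g(k):  0  1  2  3  0  1  2  3  0  1  2  3  0  1  2
So g(14) = 2.
For heap C, compute g(0), g(1), … with moves {3, 5, 7}:
k:     0  1  2  3  4  5  6  7  8  9 10 11
g(k):  0  0  0  1  1  1  2  2  2  3  0  0
So g(11) = 0.
By the Sprague-Grundy theorem, the Grundy value of a sum of independent games is the XOR of the component values.
Combined value = 19 XOR 2 XOR 0 = 17.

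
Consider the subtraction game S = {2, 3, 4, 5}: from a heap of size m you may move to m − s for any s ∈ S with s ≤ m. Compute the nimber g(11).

Grundy values for subtraction set {2, 3, 4, 5}:
g(0) = mex{} = 0
g(1) = mex{} = 0
g(2) = mex{0} = 1
g(3) = mex{0} = 1
g(4) = mex{0,1} = 2
g(5) = mex{0,1} = 2
g(6) = mex{0,1,2} = 3
g(7) = mex{1,2} = 0
g(8) = mex{1,2,3} = 0
g(9) = mex{0,2,3} = 1
g(10) = mex{0,2,3} = 1
g(11) = mex{0,1,3} = 2
So g(11) = 2.

2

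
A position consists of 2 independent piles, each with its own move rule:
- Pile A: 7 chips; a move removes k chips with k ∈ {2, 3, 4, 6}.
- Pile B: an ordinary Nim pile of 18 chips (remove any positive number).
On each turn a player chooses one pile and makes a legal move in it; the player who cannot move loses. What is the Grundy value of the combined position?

For pile A, compute g(0), g(1), … with moves {2, 3, 4, 6}:
k:     0  1  2  3  4  5  6  7
g(k):  0  0  1  1  2  2  3  3
So g(7) = 3.
Pile B is a plain Nim pile of size 18, so its Grundy value is 18.
By the Sprague-Grundy theorem, the Grundy value of a sum of independent games is the XOR of the component values.
Combined value = 3 ⊕ 18 = 17.

17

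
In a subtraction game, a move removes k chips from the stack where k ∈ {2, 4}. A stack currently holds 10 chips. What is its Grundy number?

2

Build the Grundy sequence with g(k) = mex{g(k−s) : s ∈ {2, 4}, s ≤ k}:
k:     0  1  2  3  4  5  6  7  8  9 10
g(k):  0  0  1  1  2  2  0  0  1  1  2
So g(10) = 2.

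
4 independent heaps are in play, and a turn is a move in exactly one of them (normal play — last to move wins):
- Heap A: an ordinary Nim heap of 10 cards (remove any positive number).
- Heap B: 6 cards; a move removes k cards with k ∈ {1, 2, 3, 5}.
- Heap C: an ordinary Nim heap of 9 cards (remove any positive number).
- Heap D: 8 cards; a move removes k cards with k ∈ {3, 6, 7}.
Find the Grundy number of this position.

3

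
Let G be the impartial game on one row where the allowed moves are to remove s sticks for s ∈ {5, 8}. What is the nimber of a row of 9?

1

Grundy values for subtraction set {5, 8}:
g(0) = mex{} = 0
g(1) = mex{} = 0
g(2) = mex{} = 0
g(3) = mex{} = 0
g(4) = mex{} = 0
g(5) = mex{0} = 1
g(6) = mex{0} = 1
g(7) = mex{0} = 1
g(8) = mex{0} = 1
g(9) = mex{0} = 1
So g(9) = 1.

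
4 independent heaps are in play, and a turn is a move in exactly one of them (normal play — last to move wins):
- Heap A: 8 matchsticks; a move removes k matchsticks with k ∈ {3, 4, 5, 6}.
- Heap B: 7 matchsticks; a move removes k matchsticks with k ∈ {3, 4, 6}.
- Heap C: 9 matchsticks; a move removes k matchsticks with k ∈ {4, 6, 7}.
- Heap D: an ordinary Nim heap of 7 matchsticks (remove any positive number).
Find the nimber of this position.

For heap A, compute g(0), g(1), … with moves {3, 4, 5, 6}:
k:     0  1  2  3  4  5  6  7  8
g(k):  0  0  0  1  1  1  2  2  2
So g(8) = 2.
Build the Grundy sequence for heap B with g(k) = mex{g(k−s) : s ∈ {3, 4, 6}, s ≤ k}:
g(0) = mex{} = 0
g(1) = mex{} = 0
g(2) = mex{} = 0
g(3) = mex{0} = 1
g(4) = mex{0} = 1
g(5) = mex{0} = 1
g(6) = mex{0,1} = 2
g(7) = mex{0,1} = 2
So g(7) = 2.
For heap C, compute g(0), g(1), … with moves {4, 6, 7}:
g(0) = mex{} = 0
g(1) = mex{} = 0
g(2) = mex{} = 0
g(3) = mex{} = 0
g(4) = mex{0} = 1
g(5) = mex{0} = 1
g(6) = mex{0} = 1
g(7) = mex{0} = 1
g(8) = mex{0,1} = 2
g(9) = mex{0,1} = 2
So g(9) = 2.
Heap D is a plain Nim heap of size 7, so its Grundy value is 7.
By the Sprague-Grundy theorem, the Grundy value of a sum of independent games is the XOR of the component values.
Combined value = 2 XOR 2 XOR 2 XOR 7 = 5.

5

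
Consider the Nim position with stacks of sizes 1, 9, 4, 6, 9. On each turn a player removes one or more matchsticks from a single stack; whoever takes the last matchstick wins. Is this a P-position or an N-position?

N-position

Nim-sum: 1 ⊕ 9 ⊕ 4 ⊕ 6 ⊕ 9 = 3.
The nim-sum is 3 ≠ 0, so this is an N-position: the player to move can win.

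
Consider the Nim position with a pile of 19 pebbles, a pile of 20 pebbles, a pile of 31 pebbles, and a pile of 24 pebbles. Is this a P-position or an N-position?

Compute the nim-sum pairwise:
19 ⊕ 20 = 7
7 ⊕ 31 = 24
24 ⊕ 24 = 0
The nim-sum is 0, so this is a P-position: the player to move is in a losing position under optimal play.

P-position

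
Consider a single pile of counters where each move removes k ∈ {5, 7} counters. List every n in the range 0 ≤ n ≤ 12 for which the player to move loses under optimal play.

0, 1, 2, 3, 4, 12

Build the Grundy sequence with g(k) = mex{g(k−s) : s ∈ {5, 7}, s ≤ k}:
k:     0  1  2  3  4  5  6  7  8  9 10 11 12
g(k):  0  0  0  0  0  1  1  1  1  1  2  2  0
The P-positions (g = 0) in 0..12 are 0, 1, 2, 3, 4, 12.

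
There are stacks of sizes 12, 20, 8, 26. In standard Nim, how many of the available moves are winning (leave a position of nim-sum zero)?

3

Compute the nim-sum pairwise:
12 XOR 20 = 24
24 XOR 8 = 16
16 XOR 26 = 10
The overall nim-sum is X = 10. A stack of size p has a winning move iff p XOR X < p (reduce it to p XOR X).
  12: 12 XOR 10 = 6 < 12 — winning move (to 6).
  20: 20 XOR 10 = 30 ≥ 20 — no move.
  8: 8 XOR 10 = 2 < 8 — winning move (to 2).
  26: 26 XOR 10 = 16 < 26 — winning move (to 16).
That gives 3 winning moves.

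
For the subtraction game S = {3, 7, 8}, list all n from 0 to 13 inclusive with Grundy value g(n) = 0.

0, 1, 2, 6, 11, 12

Grundy values for subtraction set {3, 7, 8}:
k:     0  1  2  3  4  5  6  7  8  9 10 11 12 13
g(k):  0  0  0  1  1  1  0  2  2  1  3  0  0  2
The P-positions (g = 0) in 0..13 are 0, 1, 2, 6, 11, 12.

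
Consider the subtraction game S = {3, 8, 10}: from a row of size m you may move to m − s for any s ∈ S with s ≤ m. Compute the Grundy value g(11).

3

Build the Grundy sequence with g(k) = mex{g(k−s) : s ∈ {3, 8, 10}, s ≤ k}:
g(0) = mex{} = 0
g(1) = mex{} = 0
g(2) = mex{} = 0
g(3) = mex{0} = 1
g(4) = mex{0} = 1
g(5) = mex{0} = 1
g(6) = mex{1} = 0
g(7) = mex{1} = 0
g(8) = mex{0,1} = 2
g(9) = mex{0} = 1
g(10) = mex{0} = 1
g(11) = mex{0,1,2} = 3
So g(11) = 3.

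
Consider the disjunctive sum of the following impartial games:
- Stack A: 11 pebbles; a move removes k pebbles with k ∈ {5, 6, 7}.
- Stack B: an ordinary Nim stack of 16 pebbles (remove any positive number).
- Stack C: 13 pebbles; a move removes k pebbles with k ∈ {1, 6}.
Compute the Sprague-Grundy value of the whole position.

16

Build the Grundy sequence for stack A with g(k) = mex{g(k−s) : s ∈ {5, 6, 7}, s ≤ k}:
g(0) = mex{} = 0
g(1) = mex{} = 0
g(2) = mex{} = 0
g(3) = mex{} = 0
g(4) = mex{} = 0
g(5) = mex{0} = 1
g(6) = mex{0} = 1
g(7) = mex{0} = 1
g(8) = mex{0} = 1
g(9) = mex{0} = 1
g(10) = mex{0,1} = 2
g(11) = mex{0,1} = 2
So g(11) = 2.
Stack B is a plain Nim stack of size 16, so its Grundy value is 16.
Grundy values for stack C (subtraction set {1, 6}):
k:     0  1  2  3  4  5  6  7  8  9 10 11 12 13
g(k):  0  1  0  1  0  1  2  0  1  0  1  0  1  2
So g(13) = 2.
By the Sprague-Grundy theorem, the Grundy value of a sum of independent games is the XOR of the component values.
Combined value = 2 XOR 16 XOR 2 = 16.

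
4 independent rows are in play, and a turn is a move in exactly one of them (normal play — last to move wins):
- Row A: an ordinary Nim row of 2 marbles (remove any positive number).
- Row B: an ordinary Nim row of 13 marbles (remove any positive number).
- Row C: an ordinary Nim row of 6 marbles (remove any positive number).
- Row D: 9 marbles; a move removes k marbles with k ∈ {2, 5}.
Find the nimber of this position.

Row A is a plain Nim row of size 2, so its Grundy value is 2.
Row B is a plain Nim row of size 13, so its Grundy value is 13.
Row C is a plain Nim row of size 6, so its Grundy value is 6.
Grundy values for row D (subtraction set {2, 5}):
g(0) = mex{} = 0
g(1) = mex{} = 0
g(2) = mex{0} = 1
g(3) = mex{0} = 1
g(4) = mex{1} = 0
g(5) = mex{0,1} = 2
g(6) = mex{0} = 1
g(7) = mex{1,2} = 0
g(8) = mex{1} = 0
g(9) = mex{0} = 1
So g(9) = 1.
The value of a disjunctive sum is the nim-sum of the parts.
Combined value = 2 XOR 13 XOR 6 XOR 1 = 8.

8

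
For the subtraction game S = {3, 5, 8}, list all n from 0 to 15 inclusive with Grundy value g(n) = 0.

Grundy values for subtraction set {3, 5, 8}:
k:     0  1  2  3  4  5  6  7  8  9 10 11 12 13 14 15
g(k):  0  0  0  1  1  1  2  2  2  3  3  0  0  0  1  1
The P-positions (g = 0) in 0..15 are 0, 1, 2, 11, 12, 13.

0, 1, 2, 11, 12, 13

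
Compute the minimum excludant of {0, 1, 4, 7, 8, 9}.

2

The values 0, 1 are all present; 2 is the first non-negative integer missing from the set.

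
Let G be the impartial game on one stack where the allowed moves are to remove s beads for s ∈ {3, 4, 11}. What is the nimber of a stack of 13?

Grundy values for subtraction set {3, 4, 11}:
k:     0  1  2  3  4  5  6  7  8  9 10 11 12 13
g(k):  0  0  0  1  1  1  2  0  0  0  1  1  1  2
So g(13) = 2.

2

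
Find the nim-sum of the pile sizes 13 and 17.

28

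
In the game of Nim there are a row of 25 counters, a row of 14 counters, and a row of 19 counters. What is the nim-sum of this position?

4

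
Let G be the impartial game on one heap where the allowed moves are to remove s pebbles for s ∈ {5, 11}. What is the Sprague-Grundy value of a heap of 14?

2

Build the Grundy sequence with g(k) = mex{g(k−s) : s ∈ {5, 11}, s ≤ k}:
g(0) = mex{} = 0
g(1) = mex{} = 0
g(2) = mex{} = 0
g(3) = mex{} = 0
g(4) = mex{} = 0
g(5) = mex{0} = 1
g(6) = mex{0} = 1
g(7) = mex{0} = 1
g(8) = mex{0} = 1
g(9) = mex{0} = 1
g(10) = mex{1} = 0
g(11) = mex{0,1} = 2
g(12) = mex{0,1} = 2
g(13) = mex{0,1} = 2
g(14) = mex{0,1} = 2
So g(14) = 2.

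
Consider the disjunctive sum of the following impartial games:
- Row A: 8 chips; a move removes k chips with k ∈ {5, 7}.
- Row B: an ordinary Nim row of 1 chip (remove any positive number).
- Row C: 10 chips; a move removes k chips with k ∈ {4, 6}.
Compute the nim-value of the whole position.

0

For row A, compute g(0), g(1), … with moves {5, 7}:
k:     0  1  2  3  4  5  6  7  8
g(k):  0  0  0  0  0  1  1  1  1
So g(8) = 1.
Row B is a plain Nim row of size 1, so its Grundy value is 1.
For row C, compute g(0), g(1), … with moves {4, 6}:
g(0) = mex{} = 0
g(1) = mex{} = 0
g(2) = mex{} = 0
g(3) = mex{} = 0
g(4) = mex{0} = 1
g(5) = mex{0} = 1
g(6) = mex{0} = 1
g(7) = mex{0} = 1
g(8) = mex{0,1} = 2
g(9) = mex{0,1} = 2
g(10) = mex{1} = 0
So g(10) = 0.
By the Sprague-Grundy theorem, the Grundy value of a sum of independent games is the XOR of the component values.
Combined value = 1 XOR 1 XOR 0 = 0.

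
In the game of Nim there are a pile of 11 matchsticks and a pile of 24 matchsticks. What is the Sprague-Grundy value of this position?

19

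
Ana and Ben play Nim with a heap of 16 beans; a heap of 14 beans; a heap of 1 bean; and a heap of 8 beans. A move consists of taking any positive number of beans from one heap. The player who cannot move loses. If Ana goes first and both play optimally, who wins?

Ana wins

Nim-sum: 16 XOR 14 XOR 1 XOR 8 = 23.
The nim-sum is 23 ≠ 0, so this is an N-position: the player to move can win; Ana has a winning move.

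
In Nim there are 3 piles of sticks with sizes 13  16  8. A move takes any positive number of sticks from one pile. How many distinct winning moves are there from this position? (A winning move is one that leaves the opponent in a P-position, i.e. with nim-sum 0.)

1

In binary:
  01101  (13)
  10000  (16)
  01000  (8)
  -----
  10101  (21)
The overall nim-sum is X = 21. A pile of size p has a winning move iff p XOR X < p (reduce it to p XOR X).
  13: 13 XOR 21 = 24 ≥ 13 — no move.
  16: 16 XOR 21 = 5 < 16 — winning move (to 5).
  8: 8 XOR 21 = 29 ≥ 8 — no move.
That gives 1 winning move.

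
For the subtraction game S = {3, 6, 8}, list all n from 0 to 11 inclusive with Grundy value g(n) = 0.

0, 1, 2, 11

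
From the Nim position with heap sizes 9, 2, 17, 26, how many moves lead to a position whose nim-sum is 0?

0

In binary:
  01001  (9)
  00010  (2)
  10001  (17)
  11010  (26)
  -----
  00000  (0)
The nim-sum is already 0, so every move leaves a nonzero nim-sum — there are no winning moves.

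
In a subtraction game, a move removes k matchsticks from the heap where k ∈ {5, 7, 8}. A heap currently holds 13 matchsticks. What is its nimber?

Compute g(0), g(1), … for moves {5, 7, 8}:
k:     0  1  2  3  4  5  6  7  8  9 10 11 12 13
g(k):  0  0  0  0  0  1  1  1  1  1  2  2  2  0
So g(13) = 0.

0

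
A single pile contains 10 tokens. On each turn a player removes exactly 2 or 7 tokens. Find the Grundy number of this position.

0

Build the Grundy sequence with g(k) = mex{g(k−s) : s ∈ {2, 7}, s ≤ k}:
g(0) = mex{} = 0
g(1) = mex{} = 0
g(2) = mex{0} = 1
g(3) = mex{0} = 1
g(4) = mex{1} = 0
g(5) = mex{1} = 0
g(6) = mex{0} = 1
g(7) = mex{0} = 1
g(8) = mex{0,1} = 2
g(9) = mex{1} = 0
g(10) = mex{1,2} = 0
So g(10) = 0.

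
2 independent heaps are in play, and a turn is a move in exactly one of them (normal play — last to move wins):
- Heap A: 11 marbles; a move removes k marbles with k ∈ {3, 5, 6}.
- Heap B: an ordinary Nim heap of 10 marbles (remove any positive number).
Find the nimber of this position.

10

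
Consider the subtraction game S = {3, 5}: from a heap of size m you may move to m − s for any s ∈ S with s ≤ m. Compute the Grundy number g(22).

Build the Grundy sequence with g(k) = mex{g(k−s) : s ∈ {3, 5}, s ≤ k}:
k:     0  1  2  3  4  5  6  7  8  9 10 11 12 13 14 15 16 17 18 19 20 21 22
g(k):  0  0  0  1  1  1  2  2  0  0  0  1  1  1  2  2  0  0  0  1  1  1  2
So g(22) = 2.

2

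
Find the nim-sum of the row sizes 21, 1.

20

Nim-sum: 21 XOR 1 = 20.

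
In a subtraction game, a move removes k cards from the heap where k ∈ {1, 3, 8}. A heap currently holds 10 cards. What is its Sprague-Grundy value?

Grundy values for subtraction set {1, 3, 8}:
k:     0  1  2  3  4  5  6  7  8  9 10
g(k):  0  1  0  1  0  1  0  1  2  3  2
So g(10) = 2.

2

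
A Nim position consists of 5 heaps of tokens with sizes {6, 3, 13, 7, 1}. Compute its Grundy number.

Bitwise XOR of the heap sizes:
  0110  (6)
  0011  (3)
  1101  (13)
  0111  (7)
  0001  (1)
  ----
  1110  (14)

14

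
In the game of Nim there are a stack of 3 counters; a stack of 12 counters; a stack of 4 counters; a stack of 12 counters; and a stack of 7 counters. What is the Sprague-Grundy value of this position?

0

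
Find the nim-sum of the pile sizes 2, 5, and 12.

11

In binary:
  0010  (2)
  0101  (5)
  1100  (12)
  ----
  1011  (11)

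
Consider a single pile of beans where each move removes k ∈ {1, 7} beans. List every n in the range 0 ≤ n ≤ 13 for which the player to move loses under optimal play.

0, 2, 4, 6, 8, 10, 12

Build the Grundy sequence with g(k) = mex{g(k−s) : s ∈ {1, 7}, s ≤ k}:
g(0) = mex{} = 0
g(1) = mex{0} = 1
g(2) = mex{1} = 0
g(3) = mex{0} = 1
g(4) = mex{1} = 0
g(5) = mex{0} = 1
g(6) = mex{1} = 0
g(7) = mex{0} = 1
g(8) = mex{1} = 0
g(9) = mex{0} = 1
g(10) = mex{1} = 0
g(11) = mex{0} = 1
g(12) = mex{1} = 0
g(13) = mex{0} = 1
The P-positions (g = 0) in 0..13 are 0, 2, 4, 6, 8, 10, 12.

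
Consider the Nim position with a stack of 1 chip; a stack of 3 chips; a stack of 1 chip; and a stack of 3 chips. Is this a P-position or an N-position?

P-position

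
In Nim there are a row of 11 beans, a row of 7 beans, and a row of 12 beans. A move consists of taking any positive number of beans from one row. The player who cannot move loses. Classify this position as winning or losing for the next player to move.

Losing position

Nim-sum: 11 ^ 7 ^ 12 = 0.
The nim-sum is 0, so this is a P-position: the player to move is in a losing position under optimal play.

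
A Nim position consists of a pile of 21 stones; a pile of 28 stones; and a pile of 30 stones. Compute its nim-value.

23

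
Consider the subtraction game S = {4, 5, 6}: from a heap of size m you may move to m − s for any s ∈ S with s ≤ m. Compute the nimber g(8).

Grundy values for subtraction set {4, 5, 6}:
g(0) = mex{} = 0
g(1) = mex{} = 0
g(2) = mex{} = 0
g(3) = mex{} = 0
g(4) = mex{0} = 1
g(5) = mex{0} = 1
g(6) = mex{0} = 1
g(7) = mex{0} = 1
g(8) = mex{0,1} = 2
So g(8) = 2.

2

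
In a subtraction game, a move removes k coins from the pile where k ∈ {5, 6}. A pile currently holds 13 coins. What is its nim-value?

Grundy values for subtraction set {5, 6}:
g(0) = mex{} = 0
g(1) = mex{} = 0
g(2) = mex{} = 0
g(3) = mex{} = 0
g(4) = mex{} = 0
g(5) = mex{0} = 1
g(6) = mex{0} = 1
g(7) = mex{0} = 1
g(8) = mex{0} = 1
g(9) = mex{0} = 1
g(10) = mex{0,1} = 2
g(11) = mex{1} = 0
g(12) = mex{1} = 0
g(13) = mex{1} = 0
So g(13) = 0.

0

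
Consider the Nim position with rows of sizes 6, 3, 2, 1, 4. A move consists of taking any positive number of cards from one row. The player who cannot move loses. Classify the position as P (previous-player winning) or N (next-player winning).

Compute the nim-sum pairwise:
6 ⊕ 3 = 5
5 ⊕ 2 = 7
7 ⊕ 1 = 6
6 ⊕ 4 = 2
The nim-sum is 2 ≠ 0, so this is an N-position: the player to move can win.

N-position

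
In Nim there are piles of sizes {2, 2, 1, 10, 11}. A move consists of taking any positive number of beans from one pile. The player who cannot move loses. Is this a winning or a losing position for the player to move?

Nim-sum: 2 ⊕ 2 ⊕ 1 ⊕ 10 ⊕ 11 = 0.
The nim-sum is 0, so this is a P-position: the player to move is in a losing position under optimal play.

Losing position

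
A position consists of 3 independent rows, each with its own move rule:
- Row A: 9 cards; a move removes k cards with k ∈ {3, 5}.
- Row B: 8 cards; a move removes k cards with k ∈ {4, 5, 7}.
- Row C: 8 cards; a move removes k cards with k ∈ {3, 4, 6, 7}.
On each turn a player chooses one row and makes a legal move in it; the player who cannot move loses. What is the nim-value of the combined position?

For row A, compute g(0), g(1), … with moves {3, 5}:
k:     0  1  2  3  4  5  6  7  8  9
g(k):  0  0  0  1  1  1  2  2  0  0
So g(9) = 0.
Grundy values for row B (subtraction set {4, 5, 7}):
g(0) = mex{} = 0
g(1) = mex{} = 0
g(2) = mex{} = 0
g(3) = mex{} = 0
g(4) = mex{0} = 1
g(5) = mex{0} = 1
g(6) = mex{0} = 1
g(7) = mex{0} = 1
g(8) = mex{0,1} = 2
So g(8) = 2.
For row C, compute g(0), g(1), … with moves {3, 4, 6, 7}:
g(0) = mex{} = 0
g(1) = mex{} = 0
g(2) = mex{} = 0
g(3) = mex{0} = 1
g(4) = mex{0} = 1
g(5) = mex{0} = 1
g(6) = mex{0,1} = 2
g(7) = mex{0,1} = 2
g(8) = mex{0,1} = 2
So g(8) = 2.
By the Sprague-Grundy theorem, the Grundy value of a sum of independent games is the XOR of the component values.
Combined value = 0 XOR 2 XOR 2 = 0.

0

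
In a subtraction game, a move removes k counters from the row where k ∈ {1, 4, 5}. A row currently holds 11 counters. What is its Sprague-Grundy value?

Compute g(0), g(1), … for moves {1, 4, 5}:
g(0) = mex{} = 0
g(1) = mex{0} = 1
g(2) = mex{1} = 0
g(3) = mex{0} = 1
g(4) = mex{0,1} = 2
g(5) = mex{0,1,2} = 3
g(6) = mex{0,1,3} = 2
g(7) = mex{0,1,2} = 3
g(8) = mex{1,2,3} = 0
g(9) = mex{0,2,3} = 1
g(10) = mex{1,2,3} = 0
g(11) = mex{0,2,3} = 1
So g(11) = 1.

1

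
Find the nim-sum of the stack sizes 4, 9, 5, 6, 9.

7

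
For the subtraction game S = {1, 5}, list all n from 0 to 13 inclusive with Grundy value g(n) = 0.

Grundy values for subtraction set {1, 5}:
k:     0  1  2  3  4  5  6  7  8  9 10 11 12 13
g(k):  0  1  0  1  0  1  0  1  0  1  0  1  0  1
The P-positions (g = 0) in 0..13 are 0, 2, 4, 6, 8, 10, 12.

0, 2, 4, 6, 8, 10, 12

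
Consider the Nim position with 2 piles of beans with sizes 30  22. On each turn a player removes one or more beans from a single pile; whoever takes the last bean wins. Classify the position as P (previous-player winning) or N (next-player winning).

Compute the nim-sum pairwise:
30 ⊕ 22 = 8
The nim-sum is 8 ≠ 0, so this is an N-position: the player to move can win.

N-position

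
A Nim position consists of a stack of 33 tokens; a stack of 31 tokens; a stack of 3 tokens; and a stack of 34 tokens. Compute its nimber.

31

Nim-sum: 33 XOR 31 XOR 3 XOR 34 = 31.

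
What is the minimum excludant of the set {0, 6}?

0 is in the set but 1 is not, so the mex is 1.

1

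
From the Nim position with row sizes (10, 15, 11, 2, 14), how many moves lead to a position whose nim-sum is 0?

Write each in binary and XOR column by column:
  1010  (10)
  1111  (15)
  1011  (11)
  0010  (2)
  1110  (14)
  ----
  0010  (2)
The overall nim-sum is X = 2. A row of size p has a winning move iff p XOR X < p (reduce it to p XOR X).
  10: 10 XOR 2 = 8 < 10 — winning move (to 8).
  15: 15 XOR 2 = 13 < 15 — winning move (to 13).
  11: 11 XOR 2 = 9 < 11 — winning move (to 9).
  2: 2 XOR 2 = 0 < 2 — winning move (to 0).
  14: 14 XOR 2 = 12 < 14 — winning move (to 12).
That gives 5 winning moves.

5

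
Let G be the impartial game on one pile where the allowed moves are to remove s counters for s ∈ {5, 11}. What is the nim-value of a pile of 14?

Build the Grundy sequence with g(k) = mex{g(k−s) : s ∈ {5, 11}, s ≤ k}:
k:     0  1  2  3  4  5  6  7  8  9 10 11 12 13 14
g(k):  0  0  0  0  0  1  1  1  1  1  0  2  2  2  2
So g(14) = 2.

2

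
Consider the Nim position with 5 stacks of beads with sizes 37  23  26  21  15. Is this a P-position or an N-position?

N-position

Nim-sum: 37 ^ 23 ^ 26 ^ 21 ^ 15 = 50.
The nim-sum is 50 ≠ 0, so this is an N-position: the player to move can win.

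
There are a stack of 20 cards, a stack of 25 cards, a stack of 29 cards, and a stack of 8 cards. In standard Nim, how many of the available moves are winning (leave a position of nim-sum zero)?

3

Compute the nim-sum pairwise:
20 ^ 25 = 13
13 ^ 29 = 16
16 ^ 8 = 24
The overall nim-sum is X = 24. A stack of size p has a winning move iff p XOR X < p (reduce it to p XOR X).
  20: 20 XOR 24 = 12 < 20 — winning move (to 12).
  25: 25 XOR 24 = 1 < 25 — winning move (to 1).
  29: 29 XOR 24 = 5 < 29 — winning move (to 5).
  8: 8 XOR 24 = 16 ≥ 8 — no move.
That gives 3 winning moves.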